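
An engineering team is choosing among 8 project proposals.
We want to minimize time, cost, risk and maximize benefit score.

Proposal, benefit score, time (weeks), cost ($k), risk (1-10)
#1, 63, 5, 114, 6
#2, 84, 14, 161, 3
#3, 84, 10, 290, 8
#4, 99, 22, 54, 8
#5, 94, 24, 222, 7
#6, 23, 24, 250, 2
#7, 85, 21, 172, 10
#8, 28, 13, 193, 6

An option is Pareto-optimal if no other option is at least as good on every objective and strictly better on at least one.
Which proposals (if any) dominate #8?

#1

#1: benefit score 63≥28, time 5≤13, cost 114≤193, risk 6≤6 — dominates #8.
Others (#2, #3, #4, #5, #6, #7) are each worse than #8 on at least one objective.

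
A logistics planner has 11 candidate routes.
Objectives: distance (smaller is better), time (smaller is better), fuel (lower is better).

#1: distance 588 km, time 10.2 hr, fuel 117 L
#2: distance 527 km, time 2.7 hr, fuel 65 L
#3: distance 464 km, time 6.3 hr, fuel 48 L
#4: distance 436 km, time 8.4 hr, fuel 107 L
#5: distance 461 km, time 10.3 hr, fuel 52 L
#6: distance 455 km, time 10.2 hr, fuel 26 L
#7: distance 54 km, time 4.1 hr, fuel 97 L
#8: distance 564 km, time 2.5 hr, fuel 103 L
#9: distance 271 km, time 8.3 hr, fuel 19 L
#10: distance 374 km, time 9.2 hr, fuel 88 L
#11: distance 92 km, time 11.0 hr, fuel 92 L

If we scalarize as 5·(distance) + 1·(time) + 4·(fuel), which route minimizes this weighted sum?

#7

#1: 5·588 + 1·10.2 + 4·117 = 3418.2
#2: 5·527 + 1·2.7 + 4·65 = 2897.7
#3: 5·464 + 1·6.3 + 4·48 = 2518.3
#4: 5·436 + 1·8.4 + 4·107 = 2616.4
#5: 5·461 + 1·10.3 + 4·52 = 2523.3
#6: 5·455 + 1·10.2 + 4·26 = 2389.2
#7: 5·54 + 1·4.1 + 4·97 = 662.1
#8: 5·564 + 1·2.5 + 4·103 = 3234.5
#9: 5·271 + 1·8.3 + 4·19 = 1439.3
#10: 5·374 + 1·9.2 + 4·88 = 2231.2
#11: 5·92 + 1·11.0 + 4·92 = 839.0
Lowest: #7 at 662.1.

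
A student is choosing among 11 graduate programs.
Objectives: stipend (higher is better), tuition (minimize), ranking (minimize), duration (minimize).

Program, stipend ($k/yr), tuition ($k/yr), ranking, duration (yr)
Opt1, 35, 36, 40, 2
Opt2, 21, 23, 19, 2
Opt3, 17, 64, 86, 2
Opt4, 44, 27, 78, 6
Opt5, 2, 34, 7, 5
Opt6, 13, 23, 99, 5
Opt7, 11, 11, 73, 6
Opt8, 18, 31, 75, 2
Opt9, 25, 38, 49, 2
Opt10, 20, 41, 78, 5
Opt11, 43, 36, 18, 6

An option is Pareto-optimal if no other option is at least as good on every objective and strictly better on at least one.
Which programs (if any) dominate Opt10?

Opt1: stipend 35≥20, tuition 36≤41, ranking 40≤78, duration 2≤5 — dominates Opt10.
Opt2: stipend 21≥20, tuition 23≤41, ranking 19≤78, duration 2≤5 — dominates Opt10.
Opt9: stipend 25≥20, tuition 38≤41, ranking 49≤78, duration 2≤5 — dominates Opt10.
Others (Opt3, Opt4, Opt5, Opt6, Opt7, Opt8, Opt11) are each worse than Opt10 on at least one objective.

Opt1, Opt2, Opt9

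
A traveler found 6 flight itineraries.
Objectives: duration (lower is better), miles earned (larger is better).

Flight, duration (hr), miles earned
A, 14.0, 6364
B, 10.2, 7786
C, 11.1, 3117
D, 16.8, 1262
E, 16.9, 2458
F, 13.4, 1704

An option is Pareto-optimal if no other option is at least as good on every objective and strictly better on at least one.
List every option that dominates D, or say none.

A: duration 14.0≤16.8, miles earned 6364≥1262 — dominates D.
B: duration 10.2≤16.8, miles earned 7786≥1262 — dominates D.
C: duration 11.1≤16.8, miles earned 3117≥1262 — dominates D.
F: duration 13.4≤16.8, miles earned 1704≥1262 — dominates D.
Others (E) are each worse than D on at least one objective.

A, B, C, F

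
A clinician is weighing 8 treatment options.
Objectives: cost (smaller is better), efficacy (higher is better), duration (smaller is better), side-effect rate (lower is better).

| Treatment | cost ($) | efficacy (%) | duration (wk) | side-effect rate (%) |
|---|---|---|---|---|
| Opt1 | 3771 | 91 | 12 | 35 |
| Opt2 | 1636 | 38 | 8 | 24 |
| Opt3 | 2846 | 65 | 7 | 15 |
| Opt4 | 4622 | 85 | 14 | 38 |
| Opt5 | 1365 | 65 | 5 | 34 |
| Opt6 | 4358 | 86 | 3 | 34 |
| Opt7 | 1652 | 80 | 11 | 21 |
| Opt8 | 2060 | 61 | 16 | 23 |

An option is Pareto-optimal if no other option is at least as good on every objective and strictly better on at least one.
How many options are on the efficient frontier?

Opt1: not dominated (best efficacy).
Opt2: not dominated.
Opt3: not dominated (best side-effect rate).
Opt4: dominated by Opt1 (cost 3771≤4622, efficacy 91≥85, duration 12≤14, side-effect rate 35≤38).
Opt5: not dominated (best cost).
Opt6: not dominated (best duration).
Opt7: not dominated.
Opt8: dominated by Opt7 (cost 1652≤2060, efficacy 80≥61, duration 11≤16, side-effect rate 21≤23).
Pareto-optimal: Opt1, Opt2, Opt3, Opt5, Opt6, Opt7 → 6.

6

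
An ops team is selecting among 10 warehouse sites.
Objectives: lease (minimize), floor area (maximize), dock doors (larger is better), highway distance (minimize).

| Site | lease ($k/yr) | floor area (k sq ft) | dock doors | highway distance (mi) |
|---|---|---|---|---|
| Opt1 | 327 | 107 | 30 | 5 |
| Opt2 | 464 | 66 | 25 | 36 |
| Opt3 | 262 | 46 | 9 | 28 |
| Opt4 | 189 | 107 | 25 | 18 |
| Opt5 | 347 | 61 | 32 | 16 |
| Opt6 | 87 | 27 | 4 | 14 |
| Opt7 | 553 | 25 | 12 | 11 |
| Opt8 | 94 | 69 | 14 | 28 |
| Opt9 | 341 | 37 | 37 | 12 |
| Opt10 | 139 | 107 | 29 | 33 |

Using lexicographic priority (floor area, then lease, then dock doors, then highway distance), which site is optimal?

First maximize floor area: best is 107, kept {Opt1, Opt4, Opt10}.
Then minimize lease: best is 139, kept {Opt10}.

Opt10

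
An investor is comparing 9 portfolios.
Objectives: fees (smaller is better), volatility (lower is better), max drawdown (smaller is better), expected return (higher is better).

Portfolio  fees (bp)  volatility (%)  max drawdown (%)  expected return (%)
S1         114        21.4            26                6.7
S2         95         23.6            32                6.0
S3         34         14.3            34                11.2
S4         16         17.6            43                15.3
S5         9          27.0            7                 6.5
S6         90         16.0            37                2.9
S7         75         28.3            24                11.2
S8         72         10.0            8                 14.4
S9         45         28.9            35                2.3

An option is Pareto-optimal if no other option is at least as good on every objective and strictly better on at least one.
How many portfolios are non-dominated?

S1: dominated by S8 (fees 72≤114, volatility 10.0≤21.4, max drawdown 8≤26, expected return 14.4≥6.7).
S2: dominated by S8 (fees 72≤95, volatility 10.0≤23.6, max drawdown 8≤32, expected return 14.4≥6.0).
S3: not dominated.
S4: not dominated (best expected return).
S5: not dominated (best fees).
S6: dominated by S3 (fees 34≤90, volatility 14.3≤16.0, max drawdown 34≤37, expected return 11.2≥2.9).
S7: dominated by S8 (fees 72≤75, volatility 10.0≤28.3, max drawdown 8≤24, expected return 14.4≥11.2).
S8: not dominated (best volatility).
S9: dominated by S3 (fees 34≤45, volatility 14.3≤28.9, max drawdown 34≤35, expected return 11.2≥2.3).
Pareto-optimal: S3, S4, S5, S8 → 4.

4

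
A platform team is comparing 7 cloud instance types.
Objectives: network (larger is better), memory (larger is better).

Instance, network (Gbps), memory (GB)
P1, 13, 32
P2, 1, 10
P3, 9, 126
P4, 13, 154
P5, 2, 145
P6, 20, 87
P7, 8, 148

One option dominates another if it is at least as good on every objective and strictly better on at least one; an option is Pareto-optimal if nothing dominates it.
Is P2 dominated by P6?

P6 vs P2: network 20≥1, memory 87≥10 — P6 is at least as good on every objective with at least one strict improvement.

Yes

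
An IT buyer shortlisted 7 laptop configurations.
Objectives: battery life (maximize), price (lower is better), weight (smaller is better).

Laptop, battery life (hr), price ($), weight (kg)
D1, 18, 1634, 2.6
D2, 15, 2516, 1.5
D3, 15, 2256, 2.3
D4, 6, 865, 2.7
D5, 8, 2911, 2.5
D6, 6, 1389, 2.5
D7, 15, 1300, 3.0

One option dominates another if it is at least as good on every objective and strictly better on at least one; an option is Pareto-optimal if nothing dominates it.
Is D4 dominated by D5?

No

D5 vs D4: D5 is worse on price (2911 vs 865), so it does not dominate D4.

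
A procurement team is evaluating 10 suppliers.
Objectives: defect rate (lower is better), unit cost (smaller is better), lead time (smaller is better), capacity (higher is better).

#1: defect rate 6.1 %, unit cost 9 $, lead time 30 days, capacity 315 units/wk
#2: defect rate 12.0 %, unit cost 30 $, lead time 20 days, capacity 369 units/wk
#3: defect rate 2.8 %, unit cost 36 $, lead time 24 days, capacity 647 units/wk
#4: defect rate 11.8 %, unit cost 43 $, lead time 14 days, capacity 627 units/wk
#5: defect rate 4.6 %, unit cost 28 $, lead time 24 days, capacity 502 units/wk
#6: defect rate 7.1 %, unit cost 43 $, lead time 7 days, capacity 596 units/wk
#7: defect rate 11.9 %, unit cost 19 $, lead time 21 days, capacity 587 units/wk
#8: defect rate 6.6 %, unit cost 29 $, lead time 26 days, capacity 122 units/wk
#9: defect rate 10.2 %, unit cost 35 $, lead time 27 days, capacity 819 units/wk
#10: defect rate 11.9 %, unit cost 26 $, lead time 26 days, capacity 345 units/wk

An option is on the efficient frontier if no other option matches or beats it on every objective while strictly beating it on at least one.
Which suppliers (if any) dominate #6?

none

#1: worse on lead time (30 vs 7).
#2: worse on defect rate (12.0 vs 7.1).
#3: worse on lead time (24 vs 7).
#4: worse on defect rate (11.8 vs 7.1).
#5: worse on lead time (24 vs 7).
#7: worse on defect rate (11.9 vs 7.1).
#8: worse on lead time (26 vs 7).
#9: worse on defect rate (10.2 vs 7.1).
#10: worse on defect rate (11.9 vs 7.1).
No option dominates #6.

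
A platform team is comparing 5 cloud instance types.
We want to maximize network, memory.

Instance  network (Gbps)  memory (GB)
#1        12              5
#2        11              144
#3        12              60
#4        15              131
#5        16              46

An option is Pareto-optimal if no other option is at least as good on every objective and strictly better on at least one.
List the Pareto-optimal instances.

#2, #4, #5

#1: dominated by #3 (network 12≥12, memory 60≥5).
#2: not dominated (best memory).
#3: dominated by #4 (network 15≥12, memory 131≥60).
#4: not dominated.
#5: not dominated (best network).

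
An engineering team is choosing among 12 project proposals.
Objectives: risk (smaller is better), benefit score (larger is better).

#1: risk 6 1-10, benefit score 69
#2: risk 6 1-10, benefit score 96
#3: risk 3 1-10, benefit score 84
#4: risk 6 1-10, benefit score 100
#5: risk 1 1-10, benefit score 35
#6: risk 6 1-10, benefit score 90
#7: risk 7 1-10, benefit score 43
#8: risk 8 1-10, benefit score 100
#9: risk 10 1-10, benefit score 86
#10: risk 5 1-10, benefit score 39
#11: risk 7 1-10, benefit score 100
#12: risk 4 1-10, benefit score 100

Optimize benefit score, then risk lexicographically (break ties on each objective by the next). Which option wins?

First maximize benefit score: best is 100, kept {#4, #8, #11, #12}.
Then minimize risk: best is 4, kept {#12}.

#12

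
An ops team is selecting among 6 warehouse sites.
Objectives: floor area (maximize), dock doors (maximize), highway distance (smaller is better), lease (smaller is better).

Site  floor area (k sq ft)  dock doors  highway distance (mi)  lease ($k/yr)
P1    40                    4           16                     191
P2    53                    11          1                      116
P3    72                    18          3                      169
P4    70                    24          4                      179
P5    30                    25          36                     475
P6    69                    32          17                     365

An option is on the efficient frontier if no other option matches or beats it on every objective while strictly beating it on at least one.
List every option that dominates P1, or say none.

P2: floor area 53≥40, dock doors 11≥4, highway distance 1≤16, lease 116≤191 — dominates P1.
P3: floor area 72≥40, dock doors 18≥4, highway distance 3≤16, lease 169≤191 — dominates P1.
P4: floor area 70≥40, dock doors 24≥4, highway distance 4≤16, lease 179≤191 — dominates P1.
Others (P5, P6) are each worse than P1 on at least one objective.

P2, P3, P4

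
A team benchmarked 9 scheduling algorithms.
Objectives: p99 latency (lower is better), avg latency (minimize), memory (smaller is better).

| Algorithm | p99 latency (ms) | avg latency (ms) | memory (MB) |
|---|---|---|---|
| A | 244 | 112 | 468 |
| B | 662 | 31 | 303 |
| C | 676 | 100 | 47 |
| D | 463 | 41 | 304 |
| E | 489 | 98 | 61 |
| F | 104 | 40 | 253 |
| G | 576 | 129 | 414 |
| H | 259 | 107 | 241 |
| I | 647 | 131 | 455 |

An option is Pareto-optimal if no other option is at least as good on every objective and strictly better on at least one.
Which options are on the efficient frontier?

A: dominated by F (p99 latency 104≤244, avg latency 40≤112, memory 253≤468).
B: not dominated (best avg latency).
C: not dominated (best memory).
D: dominated by F (p99 latency 104≤463, avg latency 40≤41, memory 253≤304).
E: not dominated.
F: not dominated (best p99 latency).
G: dominated by D (p99 latency 463≤576, avg latency 41≤129, memory 304≤414).
H: not dominated.
I: dominated by D (p99 latency 463≤647, avg latency 41≤131, memory 304≤455).

B, C, E, F, H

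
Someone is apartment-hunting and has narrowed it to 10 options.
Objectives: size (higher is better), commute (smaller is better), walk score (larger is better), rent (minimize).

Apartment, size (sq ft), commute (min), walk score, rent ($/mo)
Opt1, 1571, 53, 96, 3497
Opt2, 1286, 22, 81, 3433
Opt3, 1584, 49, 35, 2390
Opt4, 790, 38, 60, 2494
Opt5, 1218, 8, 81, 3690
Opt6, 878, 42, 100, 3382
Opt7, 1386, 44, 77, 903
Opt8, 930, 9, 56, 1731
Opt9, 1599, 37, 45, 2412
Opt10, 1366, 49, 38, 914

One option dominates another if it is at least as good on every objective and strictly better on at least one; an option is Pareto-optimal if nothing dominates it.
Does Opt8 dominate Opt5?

No

Opt8 vs Opt5: Opt8 is worse on size (930 vs 1218), so it does not dominate Opt5.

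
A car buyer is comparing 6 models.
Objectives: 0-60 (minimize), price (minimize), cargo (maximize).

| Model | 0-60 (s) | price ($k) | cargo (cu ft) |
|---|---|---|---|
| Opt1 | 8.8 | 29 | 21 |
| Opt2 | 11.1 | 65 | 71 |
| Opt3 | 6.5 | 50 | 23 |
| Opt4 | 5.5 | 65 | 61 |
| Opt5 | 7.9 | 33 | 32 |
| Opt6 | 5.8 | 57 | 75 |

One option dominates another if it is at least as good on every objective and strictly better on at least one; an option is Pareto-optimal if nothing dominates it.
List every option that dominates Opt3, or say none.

none

Opt1: worse on 0-60 (8.8 vs 6.5).
Opt2: worse on 0-60 (11.1 vs 6.5).
Opt4: worse on price (65 vs 50).
Opt5: worse on 0-60 (7.9 vs 6.5).
Opt6: worse on price (57 vs 50).
No option dominates Opt3.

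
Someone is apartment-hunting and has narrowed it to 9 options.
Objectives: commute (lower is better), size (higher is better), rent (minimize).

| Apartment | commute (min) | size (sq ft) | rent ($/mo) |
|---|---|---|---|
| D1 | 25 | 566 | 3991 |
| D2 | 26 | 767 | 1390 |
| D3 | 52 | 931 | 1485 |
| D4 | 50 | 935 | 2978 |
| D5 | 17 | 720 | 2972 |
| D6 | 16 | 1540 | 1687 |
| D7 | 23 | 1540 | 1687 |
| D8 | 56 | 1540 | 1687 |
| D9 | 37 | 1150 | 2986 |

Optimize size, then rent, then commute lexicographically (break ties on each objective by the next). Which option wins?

First maximize size: best is 1540, kept {D6, D7, D8}.
Then minimize rent: best is 1687, kept {D6, D7, D8}.
Then minimize commute: best is 16, kept {D6}.

D6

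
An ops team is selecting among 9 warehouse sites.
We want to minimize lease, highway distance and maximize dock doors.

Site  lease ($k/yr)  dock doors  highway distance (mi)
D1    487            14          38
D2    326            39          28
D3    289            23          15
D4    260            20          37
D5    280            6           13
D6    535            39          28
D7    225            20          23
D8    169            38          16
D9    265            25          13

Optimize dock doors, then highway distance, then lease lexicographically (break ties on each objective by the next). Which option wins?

First maximize dock doors: best is 39, kept {D2, D6}.
Then minimize highway distance: best is 28, kept {D2, D6}.
Then minimize lease: best is 326, kept {D2}.

D2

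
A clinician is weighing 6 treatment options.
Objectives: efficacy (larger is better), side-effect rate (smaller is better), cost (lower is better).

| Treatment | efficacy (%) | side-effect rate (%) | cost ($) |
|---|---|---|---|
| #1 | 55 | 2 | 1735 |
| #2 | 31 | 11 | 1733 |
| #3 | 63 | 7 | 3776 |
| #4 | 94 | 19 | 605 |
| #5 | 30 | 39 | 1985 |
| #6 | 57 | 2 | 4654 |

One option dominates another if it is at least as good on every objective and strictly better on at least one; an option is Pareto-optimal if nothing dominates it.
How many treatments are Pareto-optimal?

5

#1: not dominated.
#2: not dominated.
#3: not dominated.
#4: not dominated (best efficacy).
#5: dominated by #1 (efficacy 55≥30, side-effect rate 2≤39, cost 1735≤1985).
#6: not dominated.
Pareto-optimal: #1, #2, #3, #4, #6 → 5.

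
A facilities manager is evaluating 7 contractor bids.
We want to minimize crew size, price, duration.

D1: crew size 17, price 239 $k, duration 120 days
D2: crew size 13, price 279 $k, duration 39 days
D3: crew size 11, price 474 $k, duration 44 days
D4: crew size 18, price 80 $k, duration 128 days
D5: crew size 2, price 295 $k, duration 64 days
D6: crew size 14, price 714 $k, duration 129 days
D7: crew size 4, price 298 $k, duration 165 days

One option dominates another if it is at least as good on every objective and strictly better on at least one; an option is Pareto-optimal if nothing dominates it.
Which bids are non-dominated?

D1, D2, D3, D4, D5

D1: not dominated.
D2: not dominated (best duration).
D3: not dominated.
D4: not dominated (best price).
D5: not dominated (best crew size).
D6: dominated by D2 (crew size 13≤14, price 279≤714, duration 39≤129).
D7: dominated by D5 (crew size 2≤4, price 295≤298, duration 64≤165).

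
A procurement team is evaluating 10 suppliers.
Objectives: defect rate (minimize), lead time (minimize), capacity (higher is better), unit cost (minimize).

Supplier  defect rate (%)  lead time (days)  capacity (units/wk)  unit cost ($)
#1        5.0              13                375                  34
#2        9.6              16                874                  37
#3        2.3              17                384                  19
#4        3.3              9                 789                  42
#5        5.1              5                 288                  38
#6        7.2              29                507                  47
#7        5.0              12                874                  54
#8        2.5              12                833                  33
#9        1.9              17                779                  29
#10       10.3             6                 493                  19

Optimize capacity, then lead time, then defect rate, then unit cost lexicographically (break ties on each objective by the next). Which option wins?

First maximize capacity: best is 874, kept {#2, #7}.
Then minimize lead time: best is 12, kept {#7}.

#7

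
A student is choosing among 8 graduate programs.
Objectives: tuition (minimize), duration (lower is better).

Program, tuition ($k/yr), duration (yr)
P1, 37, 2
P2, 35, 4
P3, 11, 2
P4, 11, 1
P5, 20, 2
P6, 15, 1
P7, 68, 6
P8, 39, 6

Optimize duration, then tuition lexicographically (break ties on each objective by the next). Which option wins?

P4

First minimize duration: best is 1, kept {P4, P6}.
Then minimize tuition: best is 11, kept {P4}.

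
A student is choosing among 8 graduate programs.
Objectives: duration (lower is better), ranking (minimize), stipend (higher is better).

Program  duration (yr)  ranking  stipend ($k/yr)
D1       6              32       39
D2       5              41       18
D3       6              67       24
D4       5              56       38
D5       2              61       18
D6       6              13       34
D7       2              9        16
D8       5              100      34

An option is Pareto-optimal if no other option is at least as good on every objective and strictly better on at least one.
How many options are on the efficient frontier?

6

D1: not dominated (best stipend).
D2: not dominated.
D3: dominated by D1 (duration 6≤6, ranking 32≤67, stipend 39≥24).
D4: not dominated.
D5: not dominated.
D6: not dominated.
D7: not dominated (best ranking).
D8: dominated by D4 (duration 5≤5, ranking 56≤100, stipend 38≥34).
Pareto-optimal: D1, D2, D4, D5, D6, D7 → 6.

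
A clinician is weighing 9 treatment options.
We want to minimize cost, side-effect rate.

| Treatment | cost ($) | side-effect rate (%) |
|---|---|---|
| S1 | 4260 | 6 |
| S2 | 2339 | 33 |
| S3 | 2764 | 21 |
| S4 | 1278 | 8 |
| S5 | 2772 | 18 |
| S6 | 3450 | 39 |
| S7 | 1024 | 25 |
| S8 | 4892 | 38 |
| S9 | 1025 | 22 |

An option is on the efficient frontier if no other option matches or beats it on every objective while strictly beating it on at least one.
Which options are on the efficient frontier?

S1, S4, S7, S9

S1: not dominated (best side-effect rate).
S2: dominated by S4 (cost 1278≤2339, side-effect rate 8≤33).
S3: dominated by S4 (cost 1278≤2764, side-effect rate 8≤21).
S4: not dominated.
S5: dominated by S4 (cost 1278≤2772, side-effect rate 8≤18).
S6: dominated by S2 (cost 2339≤3450, side-effect rate 33≤39).
S7: not dominated (best cost).
S8: dominated by S1 (cost 4260≤4892, side-effect rate 6≤38).
S9: not dominated.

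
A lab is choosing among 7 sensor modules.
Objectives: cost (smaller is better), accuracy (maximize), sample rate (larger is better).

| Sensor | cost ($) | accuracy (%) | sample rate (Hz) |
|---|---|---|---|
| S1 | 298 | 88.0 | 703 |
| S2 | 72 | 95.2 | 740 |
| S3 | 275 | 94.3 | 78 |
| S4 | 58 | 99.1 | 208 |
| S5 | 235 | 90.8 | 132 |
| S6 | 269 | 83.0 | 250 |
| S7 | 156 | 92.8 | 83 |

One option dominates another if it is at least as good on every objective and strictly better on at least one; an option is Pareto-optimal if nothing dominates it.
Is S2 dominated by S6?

No

S6 vs S2: S6 is worse on cost (269 vs 72), so it does not dominate S2.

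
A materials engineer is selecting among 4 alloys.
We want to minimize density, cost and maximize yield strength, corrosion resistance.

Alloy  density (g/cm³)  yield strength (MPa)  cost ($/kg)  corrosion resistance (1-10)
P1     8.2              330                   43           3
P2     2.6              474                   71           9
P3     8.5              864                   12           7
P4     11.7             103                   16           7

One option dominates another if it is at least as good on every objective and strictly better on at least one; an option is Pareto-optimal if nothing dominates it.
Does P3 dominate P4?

P3 vs P4: density 8.5≤11.7, yield strength 864≥103, cost 12≤16, corrosion resistance 7≥7 — P3 is at least as good on every objective with at least one strict improvement.

Yes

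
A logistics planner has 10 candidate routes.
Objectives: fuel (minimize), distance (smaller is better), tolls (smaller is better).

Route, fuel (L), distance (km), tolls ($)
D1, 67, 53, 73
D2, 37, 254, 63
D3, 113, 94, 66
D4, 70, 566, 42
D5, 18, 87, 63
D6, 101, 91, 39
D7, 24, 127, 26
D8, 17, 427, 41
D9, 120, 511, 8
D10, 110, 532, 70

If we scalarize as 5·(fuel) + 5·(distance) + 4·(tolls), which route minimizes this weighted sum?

D5

D1: 5·67 + 5·53 + 4·73 = 892
D2: 5·37 + 5·254 + 4·63 = 1707
D3: 5·113 + 5·94 + 4·66 = 1299
D4: 5·70 + 5·566 + 4·42 = 3348
D5: 5·18 + 5·87 + 4·63 = 777
D6: 5·101 + 5·91 + 4·39 = 1116
D7: 5·24 + 5·127 + 4·26 = 859
D8: 5·17 + 5·427 + 4·41 = 2384
D9: 5·120 + 5·511 + 4·8 = 3187
D10: 5·110 + 5·532 + 4·70 = 3490
Lowest: D5 at 777.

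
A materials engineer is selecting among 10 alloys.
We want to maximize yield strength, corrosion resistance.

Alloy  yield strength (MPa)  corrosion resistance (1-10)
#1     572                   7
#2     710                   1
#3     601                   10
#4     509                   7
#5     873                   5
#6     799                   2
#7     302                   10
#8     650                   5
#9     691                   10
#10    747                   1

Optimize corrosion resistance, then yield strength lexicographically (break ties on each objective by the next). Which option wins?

First maximize corrosion resistance: best is 10, kept {#3, #7, #9}.
Then maximize yield strength: best is 691, kept {#9}.

#9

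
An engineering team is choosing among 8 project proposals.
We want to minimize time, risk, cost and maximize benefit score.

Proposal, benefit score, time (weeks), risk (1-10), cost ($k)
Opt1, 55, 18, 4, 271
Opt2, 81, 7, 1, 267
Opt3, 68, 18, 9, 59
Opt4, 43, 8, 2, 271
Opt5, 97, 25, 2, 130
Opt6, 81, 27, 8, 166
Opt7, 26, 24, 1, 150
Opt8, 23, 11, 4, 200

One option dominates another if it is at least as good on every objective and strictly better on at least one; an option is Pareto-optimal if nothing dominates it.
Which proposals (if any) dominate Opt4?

Opt2

Opt2: benefit score 81≥43, time 7≤8, risk 1≤2, cost 267≤271 — dominates Opt4.
Others (Opt1, Opt3, Opt5, Opt6, Opt7, Opt8) are each worse than Opt4 on at least one objective.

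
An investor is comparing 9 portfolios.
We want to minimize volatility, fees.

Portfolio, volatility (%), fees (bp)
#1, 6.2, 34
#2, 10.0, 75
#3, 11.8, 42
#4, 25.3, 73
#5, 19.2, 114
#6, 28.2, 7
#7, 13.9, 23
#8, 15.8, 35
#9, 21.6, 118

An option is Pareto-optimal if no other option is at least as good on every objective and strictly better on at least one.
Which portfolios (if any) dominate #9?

#1, #2, #3, #5, #7, #8

#1: volatility 6.2≤21.6, fees 34≤118 — dominates #9.
#2: volatility 10.0≤21.6, fees 75≤118 — dominates #9.
#3: volatility 11.8≤21.6, fees 42≤118 — dominates #9.
#5: volatility 19.2≤21.6, fees 114≤118 — dominates #9.
#7: volatility 13.9≤21.6, fees 23≤118 — dominates #9.
#8: volatility 15.8≤21.6, fees 35≤118 — dominates #9.
Others (#4, #6) are each worse than #9 on at least one objective.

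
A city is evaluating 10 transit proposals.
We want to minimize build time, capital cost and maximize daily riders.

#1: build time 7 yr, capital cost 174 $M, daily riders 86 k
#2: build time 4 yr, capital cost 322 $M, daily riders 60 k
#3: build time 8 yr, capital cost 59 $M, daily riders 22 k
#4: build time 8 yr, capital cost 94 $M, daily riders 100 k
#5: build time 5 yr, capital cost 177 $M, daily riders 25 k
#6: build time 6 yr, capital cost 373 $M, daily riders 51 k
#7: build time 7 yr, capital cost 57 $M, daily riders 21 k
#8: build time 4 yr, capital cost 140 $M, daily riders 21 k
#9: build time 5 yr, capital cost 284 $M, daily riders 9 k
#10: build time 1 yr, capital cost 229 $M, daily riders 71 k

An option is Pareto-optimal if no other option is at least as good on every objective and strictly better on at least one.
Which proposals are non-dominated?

#1, #3, #4, #5, #7, #8, #10

#1: not dominated.
#2: dominated by #10 (build time 1≤4, capital cost 229≤322, daily riders 71≥60).
#3: not dominated.
#4: not dominated (best daily riders).
#5: not dominated.
#6: dominated by #2 (build time 4≤6, capital cost 322≤373, daily riders 60≥51).
#7: not dominated (best capital cost).
#8: not dominated.
#9: dominated by #5 (build time 5≤5, capital cost 177≤284, daily riders 25≥9).
#10: not dominated (best build time).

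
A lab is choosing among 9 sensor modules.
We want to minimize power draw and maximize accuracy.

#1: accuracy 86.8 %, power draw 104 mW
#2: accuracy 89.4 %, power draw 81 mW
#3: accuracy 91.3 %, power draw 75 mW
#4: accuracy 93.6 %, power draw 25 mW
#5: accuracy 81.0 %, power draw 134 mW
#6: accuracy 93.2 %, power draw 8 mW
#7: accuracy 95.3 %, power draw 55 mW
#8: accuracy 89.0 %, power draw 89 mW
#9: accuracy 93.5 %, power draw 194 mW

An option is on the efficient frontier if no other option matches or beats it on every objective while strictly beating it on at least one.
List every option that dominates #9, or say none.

#4: accuracy 93.6≥93.5, power draw 25≤194 — dominates #9.
#7: accuracy 95.3≥93.5, power draw 55≤194 — dominates #9.
Others (#1, #2, #3, #5, #6, #8) are each worse than #9 on at least one objective.

#4, #7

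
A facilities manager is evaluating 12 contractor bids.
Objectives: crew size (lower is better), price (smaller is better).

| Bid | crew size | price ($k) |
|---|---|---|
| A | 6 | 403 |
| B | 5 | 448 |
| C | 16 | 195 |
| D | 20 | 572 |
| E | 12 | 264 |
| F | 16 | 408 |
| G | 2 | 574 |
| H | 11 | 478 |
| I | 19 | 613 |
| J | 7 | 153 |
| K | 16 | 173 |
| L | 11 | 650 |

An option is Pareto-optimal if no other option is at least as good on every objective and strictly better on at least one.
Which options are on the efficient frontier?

A: not dominated.
B: not dominated.
C: dominated by J (crew size 7≤16, price 153≤195).
D: dominated by A (crew size 6≤20, price 403≤572).
E: dominated by J (crew size 7≤12, price 153≤264).
F: dominated by A (crew size 6≤16, price 403≤408).
G: not dominated (best crew size).
H: dominated by A (crew size 6≤11, price 403≤478).
I: dominated by A (crew size 6≤19, price 403≤613).
J: not dominated (best price).
K: dominated by J (crew size 7≤16, price 153≤173).
L: dominated by A (crew size 6≤11, price 403≤650).

A, B, G, J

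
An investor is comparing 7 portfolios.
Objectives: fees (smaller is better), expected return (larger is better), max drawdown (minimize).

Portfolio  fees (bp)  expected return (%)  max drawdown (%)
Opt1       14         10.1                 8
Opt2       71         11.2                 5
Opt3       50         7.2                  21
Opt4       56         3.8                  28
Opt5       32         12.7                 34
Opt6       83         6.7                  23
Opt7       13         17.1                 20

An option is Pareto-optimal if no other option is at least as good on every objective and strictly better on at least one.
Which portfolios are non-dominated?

Opt1, Opt2, Opt7

Opt1: not dominated.
Opt2: not dominated (best max drawdown).
Opt3: dominated by Opt1 (fees 14≤50, expected return 10.1≥7.2, max drawdown 8≤21).
Opt4: dominated by Opt1 (fees 14≤56, expected return 10.1≥3.8, max drawdown 8≤28).
Opt5: dominated by Opt7 (fees 13≤32, expected return 17.1≥12.7, max drawdown 20≤34).
Opt6: dominated by Opt1 (fees 14≤83, expected return 10.1≥6.7, max drawdown 8≤23).
Opt7: not dominated (best fees).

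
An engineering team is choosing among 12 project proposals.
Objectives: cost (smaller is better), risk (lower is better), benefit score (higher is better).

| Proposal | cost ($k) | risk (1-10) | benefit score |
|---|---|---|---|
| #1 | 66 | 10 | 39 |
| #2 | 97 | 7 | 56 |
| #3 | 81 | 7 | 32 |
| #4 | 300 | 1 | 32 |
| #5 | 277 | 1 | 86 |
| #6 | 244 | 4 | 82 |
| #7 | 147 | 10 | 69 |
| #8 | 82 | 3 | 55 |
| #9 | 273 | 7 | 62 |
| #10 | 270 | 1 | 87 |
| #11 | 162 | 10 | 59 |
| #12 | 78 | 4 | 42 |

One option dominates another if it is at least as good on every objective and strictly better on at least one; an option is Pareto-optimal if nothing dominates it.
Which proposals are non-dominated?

#1: not dominated (best cost).
#2: not dominated.
#3: dominated by #12 (cost 78≤81, risk 4≤7, benefit score 42≥32).
#4: dominated by #5 (cost 277≤300, risk 1≤1, benefit score 86≥32).
#5: dominated by #10 (cost 270≤277, risk 1≤1, benefit score 87≥86).
#6: not dominated.
#7: not dominated.
#8: not dominated.
#9: dominated by #6 (cost 244≤273, risk 4≤7, benefit score 82≥62).
#10: not dominated (best benefit score).
#11: dominated by #7 (cost 147≤162, risk 10≤10, benefit score 69≥59).
#12: not dominated.

#1, #2, #6, #7, #8, #10, #12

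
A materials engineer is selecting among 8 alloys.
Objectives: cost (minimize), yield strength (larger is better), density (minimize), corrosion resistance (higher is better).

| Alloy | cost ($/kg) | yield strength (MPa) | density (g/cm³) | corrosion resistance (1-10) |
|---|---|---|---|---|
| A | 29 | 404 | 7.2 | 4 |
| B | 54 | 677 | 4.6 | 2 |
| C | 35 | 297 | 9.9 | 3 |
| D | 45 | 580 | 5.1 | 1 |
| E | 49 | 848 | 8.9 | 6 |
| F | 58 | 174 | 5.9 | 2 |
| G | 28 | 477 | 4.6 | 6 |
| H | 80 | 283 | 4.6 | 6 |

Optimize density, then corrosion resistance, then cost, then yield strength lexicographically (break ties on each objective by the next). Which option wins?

G

First minimize density: best is 4.6, kept {B, G, H}.
Then maximize corrosion resistance: best is 6, kept {G, H}.
Then minimize cost: best is 28, kept {G}.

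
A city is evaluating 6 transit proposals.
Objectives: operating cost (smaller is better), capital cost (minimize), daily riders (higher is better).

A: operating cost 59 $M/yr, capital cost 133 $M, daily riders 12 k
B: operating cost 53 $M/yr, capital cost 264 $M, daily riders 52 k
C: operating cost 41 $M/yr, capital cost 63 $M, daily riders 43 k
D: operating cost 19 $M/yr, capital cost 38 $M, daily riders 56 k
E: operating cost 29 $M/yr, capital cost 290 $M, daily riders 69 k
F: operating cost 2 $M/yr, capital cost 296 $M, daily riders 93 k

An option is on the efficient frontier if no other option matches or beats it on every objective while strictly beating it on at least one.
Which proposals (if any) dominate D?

none

A: worse on operating cost (59 vs 19).
B: worse on operating cost (53 vs 19).
C: worse on operating cost (41 vs 19).
E: worse on operating cost (29 vs 19).
F: worse on capital cost (296 vs 38).
No option dominates D.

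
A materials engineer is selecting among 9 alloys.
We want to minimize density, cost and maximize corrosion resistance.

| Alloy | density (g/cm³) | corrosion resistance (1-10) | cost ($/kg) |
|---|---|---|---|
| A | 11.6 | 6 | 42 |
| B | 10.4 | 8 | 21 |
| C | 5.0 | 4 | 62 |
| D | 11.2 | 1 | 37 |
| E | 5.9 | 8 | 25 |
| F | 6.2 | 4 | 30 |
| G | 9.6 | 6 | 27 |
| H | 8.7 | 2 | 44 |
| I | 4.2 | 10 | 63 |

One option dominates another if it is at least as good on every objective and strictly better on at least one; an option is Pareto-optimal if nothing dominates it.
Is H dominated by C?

C vs H: C is worse on cost (62 vs 44), so it does not dominate H.

No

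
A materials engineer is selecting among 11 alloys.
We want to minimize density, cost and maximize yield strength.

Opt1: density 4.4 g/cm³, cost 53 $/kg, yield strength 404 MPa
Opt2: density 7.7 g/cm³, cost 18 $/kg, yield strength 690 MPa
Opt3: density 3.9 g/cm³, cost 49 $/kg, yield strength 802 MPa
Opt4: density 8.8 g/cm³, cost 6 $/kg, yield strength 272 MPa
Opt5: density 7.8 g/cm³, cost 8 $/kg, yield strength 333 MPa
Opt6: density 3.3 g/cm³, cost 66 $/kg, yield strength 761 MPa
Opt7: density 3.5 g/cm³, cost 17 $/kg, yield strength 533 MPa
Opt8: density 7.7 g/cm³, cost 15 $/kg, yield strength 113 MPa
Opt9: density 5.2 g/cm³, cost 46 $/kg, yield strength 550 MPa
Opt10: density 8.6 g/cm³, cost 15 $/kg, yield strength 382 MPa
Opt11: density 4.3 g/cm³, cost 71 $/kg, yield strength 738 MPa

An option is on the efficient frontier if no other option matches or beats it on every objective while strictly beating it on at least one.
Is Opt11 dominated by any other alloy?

Yes

Opt3 vs Opt11: density 3.9≤4.3, cost 49≤71, yield strength 802≥738 — Opt3 is at least as good on every objective and strictly better on at least one, so Opt3 dominates Opt11.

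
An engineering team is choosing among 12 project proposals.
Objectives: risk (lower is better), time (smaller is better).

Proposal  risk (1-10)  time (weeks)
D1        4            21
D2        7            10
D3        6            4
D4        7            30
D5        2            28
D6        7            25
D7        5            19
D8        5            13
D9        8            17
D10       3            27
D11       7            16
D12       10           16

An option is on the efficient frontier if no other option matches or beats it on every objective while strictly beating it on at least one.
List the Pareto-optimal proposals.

D1, D3, D5, D8, D10

D1: not dominated.
D2: dominated by D3 (risk 6≤7, time 4≤10).
D3: not dominated (best time).
D4: dominated by D1 (risk 4≤7, time 21≤30).
D5: not dominated (best risk).
D6: dominated by D1 (risk 4≤7, time 21≤25).
D7: dominated by D8 (risk 5≤5, time 13≤19).
D8: not dominated.
D9: dominated by D2 (risk 7≤8, time 10≤17).
D10: not dominated.
D11: dominated by D2 (risk 7≤7, time 10≤16).
D12: dominated by D2 (risk 7≤10, time 10≤16).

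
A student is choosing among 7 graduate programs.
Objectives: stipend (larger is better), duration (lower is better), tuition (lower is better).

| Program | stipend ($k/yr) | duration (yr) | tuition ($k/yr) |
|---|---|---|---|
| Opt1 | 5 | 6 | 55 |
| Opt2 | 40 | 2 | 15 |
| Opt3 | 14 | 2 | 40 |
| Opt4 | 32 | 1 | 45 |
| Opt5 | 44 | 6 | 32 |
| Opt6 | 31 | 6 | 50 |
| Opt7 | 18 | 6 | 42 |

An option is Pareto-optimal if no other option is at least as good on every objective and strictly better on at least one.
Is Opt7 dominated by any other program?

Yes

Opt2 vs Opt7: stipend 40≥18, duration 2≤6, tuition 15≤42 — Opt2 is at least as good on every objective and strictly better on at least one, so Opt2 dominates Opt7.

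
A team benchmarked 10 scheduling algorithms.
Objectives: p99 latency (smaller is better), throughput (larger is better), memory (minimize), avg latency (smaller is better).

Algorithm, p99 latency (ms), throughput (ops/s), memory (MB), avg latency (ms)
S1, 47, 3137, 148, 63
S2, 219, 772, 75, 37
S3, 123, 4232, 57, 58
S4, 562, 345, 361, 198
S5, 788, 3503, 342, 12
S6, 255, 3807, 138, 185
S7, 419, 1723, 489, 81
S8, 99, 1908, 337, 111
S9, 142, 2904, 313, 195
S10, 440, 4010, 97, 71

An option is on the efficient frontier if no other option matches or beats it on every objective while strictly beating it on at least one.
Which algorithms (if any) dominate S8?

S1

S1: p99 latency 47≤99, throughput 3137≥1908, memory 148≤337, avg latency 63≤111 — dominates S8.
Others (S2, S3, S4, S5, S6, S7, S9, S10) are each worse than S8 on at least one objective.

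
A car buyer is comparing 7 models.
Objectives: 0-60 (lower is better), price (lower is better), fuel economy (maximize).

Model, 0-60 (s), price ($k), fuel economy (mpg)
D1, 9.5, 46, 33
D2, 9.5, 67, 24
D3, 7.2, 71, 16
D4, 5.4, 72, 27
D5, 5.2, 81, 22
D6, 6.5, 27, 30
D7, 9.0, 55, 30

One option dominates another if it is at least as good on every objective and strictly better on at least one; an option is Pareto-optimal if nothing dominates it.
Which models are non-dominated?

D1, D4, D5, D6

D1: not dominated (best fuel economy).
D2: dominated by D1 (0-60 9.5≤9.5, price 46≤67, fuel economy 33≥24).
D3: dominated by D6 (0-60 6.5≤7.2, price 27≤71, fuel economy 30≥16).
D4: not dominated.
D5: not dominated (best 0-60).
D6: not dominated (best price).
D7: dominated by D6 (0-60 6.5≤9.0, price 27≤55, fuel economy 30≥30).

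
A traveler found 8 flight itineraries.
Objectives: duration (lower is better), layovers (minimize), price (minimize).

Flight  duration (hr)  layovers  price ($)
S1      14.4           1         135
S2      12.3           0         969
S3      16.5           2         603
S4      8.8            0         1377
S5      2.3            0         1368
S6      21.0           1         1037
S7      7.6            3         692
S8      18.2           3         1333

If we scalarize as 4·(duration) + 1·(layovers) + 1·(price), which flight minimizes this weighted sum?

S1

S1: 4·14.4 + 1·1 + 1·135 = 193.6
S2: 4·12.3 + 1·0 + 1·969 = 1018.2
S3: 4·16.5 + 1·2 + 1·603 = 671.0
S4: 4·8.8 + 1·0 + 1·1377 = 1412.2
S5: 4·2.3 + 1·0 + 1·1368 = 1377.2
S6: 4·21.0 + 1·1 + 1·1037 = 1122.0
S7: 4·7.6 + 1·3 + 1·692 = 725.4
S8: 4·18.2 + 1·3 + 1·1333 = 1408.8
Lowest: S1 at 193.6.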